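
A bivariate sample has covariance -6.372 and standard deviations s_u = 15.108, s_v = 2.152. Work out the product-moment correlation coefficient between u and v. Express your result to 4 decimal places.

-0.1960

r = Cov(u,v) / (s_u · s_v) = -6.372 / (15.108 × 2.152)
  = -6.372 / 32.5124 ≈ -0.1960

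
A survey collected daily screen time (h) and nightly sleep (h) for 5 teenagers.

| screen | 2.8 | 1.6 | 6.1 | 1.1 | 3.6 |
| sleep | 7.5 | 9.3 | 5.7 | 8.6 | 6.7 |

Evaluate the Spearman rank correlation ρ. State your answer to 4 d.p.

Rank screen: 3, 2, 5, 1, 4
Rank sleep: 3, 5, 1, 4, 2
d = rank(screen) − rank(sleep): 0, -3, 4, -3, 2; Σd² = 38
ρ = 1 − 6Σd² / [n(n²−1)] = 1 − 6×38 / (5×24) = 1 − 228/120 ≈ -0.9000

-0.9000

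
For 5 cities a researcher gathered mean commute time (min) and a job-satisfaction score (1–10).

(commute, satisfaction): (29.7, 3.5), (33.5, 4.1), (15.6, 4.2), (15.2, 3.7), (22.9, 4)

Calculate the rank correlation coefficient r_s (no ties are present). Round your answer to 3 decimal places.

Rank commute: 4, 5, 2, 1, 3
Rank satisfaction: 1, 4, 5, 2, 3
d = rank(commute) − rank(satisfaction): 3, 1, -3, -1, 0; Σd² = 20
ρ = 1 − 6Σd² / [n(n²−1)] = 1 − 6×20 / (5×24) = 1 − 120/120 ≈ 0.000

0.000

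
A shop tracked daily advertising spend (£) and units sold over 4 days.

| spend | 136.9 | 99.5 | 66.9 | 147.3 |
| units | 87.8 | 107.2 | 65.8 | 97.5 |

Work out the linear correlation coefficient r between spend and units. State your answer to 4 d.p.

n = 4, Σx = 450.6, Σy = 358.3, Σx² = 54814.76, Σy² = 33036.57, Σxy = 41449.99
nΣxy − ΣxΣy = 165799.96 − 161449.98 = 4349.98
nΣx² − (Σx)² = 219259.04 − 203040.36 = 16218.68; nΣy² − (Σy)² = 132146.28 − 128378.89 = 3767.39
r = 4349.98 / √(16218.68 × 3767.39) = 4349.98 / 7816.7828 ≈ 0.5565

0.5565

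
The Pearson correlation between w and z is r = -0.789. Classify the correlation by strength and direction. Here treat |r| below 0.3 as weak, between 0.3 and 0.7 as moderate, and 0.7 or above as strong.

r = -0.789 < 0 so the relationship is negative.
|r| = 0.789, which falls in the strong range.

strong negative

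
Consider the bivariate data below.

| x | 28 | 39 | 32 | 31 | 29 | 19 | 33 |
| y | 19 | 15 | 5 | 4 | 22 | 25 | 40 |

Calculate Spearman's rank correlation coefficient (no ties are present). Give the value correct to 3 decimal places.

Rank x: 2, 7, 5, 4, 3, 1, 6
Rank y: 4, 3, 2, 1, 5, 6, 7
d = rank(x) − rank(y): -2, 4, 3, 3, -2, -5, -1; Σd² = 68
ρ = 1 − 6Σd² / [n(n²−1)] = 1 − 6×68 / (7×48) = 1 − 408/336 ≈ -0.214

-0.214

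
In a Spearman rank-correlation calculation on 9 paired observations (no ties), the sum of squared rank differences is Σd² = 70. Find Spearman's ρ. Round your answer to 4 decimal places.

ρ = 1 − 6Σd² / [n(n²−1)] = 1 − 6×70 / (9×80)
  = 1 − 420/720 = 1 − 0.58333 ≈ 0.4167

0.4167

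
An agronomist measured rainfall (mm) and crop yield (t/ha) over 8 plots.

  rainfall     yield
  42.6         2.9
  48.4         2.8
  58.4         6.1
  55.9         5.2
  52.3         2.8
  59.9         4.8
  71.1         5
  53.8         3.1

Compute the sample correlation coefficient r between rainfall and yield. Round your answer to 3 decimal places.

0.686

n = 8, Σx = 442.4, Σy = 32.7, Σx² = 24965.64, Σy² = 145.99, Σxy = 1862.22
nΣxy − ΣxΣy = 14897.76 − 14466.48 = 431.28
nΣx² − (Σx)² = 199725.12 − 195717.76 = 4007.36; nΣy² − (Σy)² = 1167.92 − 1069.29 = 98.63
r = 431.28 / √(4007.36 × 98.63) = 431.28 / 628.6859 ≈ 0.686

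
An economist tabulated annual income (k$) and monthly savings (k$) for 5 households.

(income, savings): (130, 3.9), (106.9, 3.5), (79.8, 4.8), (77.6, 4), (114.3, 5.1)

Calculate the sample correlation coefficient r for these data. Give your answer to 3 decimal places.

n = 5, Σx = 508.6, Σy = 21.3, Σx² = 53781.9, Σy² = 92.51, Σxy = 2157.52
nΣxy − ΣxΣy = 10787.6 − 10833.18 = -45.58
nΣx² − (Σx)² = 268909.5 − 258673.96 = 10235.54; nΣy² − (Σy)² = 462.55 − 453.69 = 8.86
r = -45.58 / √(10235.54 × 8.86) = -45.58 / 301.1426 ≈ -0.151

-0.151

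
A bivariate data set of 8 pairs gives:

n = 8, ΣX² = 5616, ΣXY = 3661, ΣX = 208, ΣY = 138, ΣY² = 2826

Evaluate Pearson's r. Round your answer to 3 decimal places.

0.240

r = (nΣXY − ΣXΣY) / √[(nΣX² − (ΣX)²)(nΣY² − (ΣY)²)]
Numerator: 8×3661 − 208×138 = 584
Denominator: √[(44928 − 43264)(22608 − 19044)] = √[1664 × 3564] = 2435.2610
r = 584 / 2435.2610 ≈ 0.240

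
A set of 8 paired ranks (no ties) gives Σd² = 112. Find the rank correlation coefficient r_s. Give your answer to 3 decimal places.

ρ = 1 − 6Σd² / [n(n²−1)] = 1 − 6×112 / (8×63)
  = 1 − 672/504 = 1 − 1.3333 ≈ -0.333

-0.333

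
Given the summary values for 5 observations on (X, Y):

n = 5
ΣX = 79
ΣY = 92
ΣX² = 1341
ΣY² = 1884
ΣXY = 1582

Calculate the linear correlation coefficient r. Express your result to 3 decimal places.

0.964

r = (nΣXY − ΣXΣY) / √[(nΣX² − (ΣX)²)(nΣY² − (ΣY)²)]
Numerator: 5×1582 − 79×92 = 642
Denominator: √[(6705 − 6241)(9420 − 8464)] = √[464 × 956] = 666.0210
r = 642 / 666.0210 ≈ 0.964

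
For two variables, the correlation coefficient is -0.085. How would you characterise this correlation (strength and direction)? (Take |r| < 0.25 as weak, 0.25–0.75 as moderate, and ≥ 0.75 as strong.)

weak negative

r = -0.085 < 0 so the relationship is negative.
|r| = 0.085, which falls in the weak range.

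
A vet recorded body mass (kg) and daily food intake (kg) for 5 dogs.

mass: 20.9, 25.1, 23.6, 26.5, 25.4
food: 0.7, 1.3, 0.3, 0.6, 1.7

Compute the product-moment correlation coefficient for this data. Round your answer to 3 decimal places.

0.334

n = 5, Σx = 121.5, Σy = 4.6, Σx² = 2971.19, Σy² = 5.52, Σxy = 113.42
nΣxy − ΣxΣy = 567.1 − 558.9 = 8.2
nΣx² − (Σx)² = 14855.95 − 14762.25 = 93.7; nΣy² − (Σy)² = 27.6 − 21.16 = 6.44
r = 8.2 / √(93.7 × 6.44) = 8.2 / 24.5648 ≈ 0.334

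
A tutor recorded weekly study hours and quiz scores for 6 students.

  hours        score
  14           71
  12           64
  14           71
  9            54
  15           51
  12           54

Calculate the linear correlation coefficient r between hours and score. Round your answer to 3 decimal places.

0.325

n = 6, Σx = 76, Σy = 365, Σx² = 986, Σy² = 22611, Σxy = 4655
nΣxy − ΣxΣy = 27930 − 27740 = 190
nΣx² − (Σx)² = 5916 − 5776 = 140; nΣy² − (Σy)² = 135666 − 133225 = 2441
r = 190 / √(140 × 2441) = 190 / 584.5853 ≈ 0.325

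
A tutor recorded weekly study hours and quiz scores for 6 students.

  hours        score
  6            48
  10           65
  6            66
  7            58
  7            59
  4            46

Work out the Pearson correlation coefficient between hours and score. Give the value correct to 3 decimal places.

0.691

n = 6, Σx = 40, Σy = 342, Σx² = 286, Σy² = 19846, Σxy = 2337
nΣxy − ΣxΣy = 14022 − 13680 = 342
nΣx² − (Σx)² = 1716 − 1600 = 116; nΣy² − (Σy)² = 119076 − 116964 = 2112
r = 342 / √(116 × 2112) = 342 / 494.9667 ≈ 0.691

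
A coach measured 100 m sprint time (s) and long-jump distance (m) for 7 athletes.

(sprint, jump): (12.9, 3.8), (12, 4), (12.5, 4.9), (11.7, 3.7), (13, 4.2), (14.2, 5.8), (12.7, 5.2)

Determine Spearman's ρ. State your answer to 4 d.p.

0.6071

Rank sprint: 5, 2, 3, 1, 6, 7, 4
Rank jump: 2, 3, 5, 1, 4, 7, 6
d = rank(sprint) − rank(jump): 3, -1, -2, 0, 2, 0, -2; Σd² = 22
ρ = 1 − 6Σd² / [n(n²−1)] = 1 − 6×22 / (7×48) = 1 − 132/336 ≈ 0.6071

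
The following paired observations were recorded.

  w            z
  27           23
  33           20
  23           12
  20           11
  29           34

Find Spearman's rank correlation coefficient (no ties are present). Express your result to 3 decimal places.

0.700

Rank w: 3, 5, 2, 1, 4
Rank z: 4, 3, 2, 1, 5
d = rank(w) − rank(z): -1, 2, 0, 0, -1; Σd² = 6
ρ = 1 − 6Σd² / [n(n²−1)] = 1 − 6×6 / (5×24) = 1 − 36/120 ≈ 0.700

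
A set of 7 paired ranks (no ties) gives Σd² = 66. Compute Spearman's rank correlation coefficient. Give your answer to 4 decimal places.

ρ = 1 − 6Σd² / [n(n²−1)] = 1 − 6×66 / (7×48)
  = 1 − 396/336 = 1 − 1.17857 ≈ -0.1786

-0.1786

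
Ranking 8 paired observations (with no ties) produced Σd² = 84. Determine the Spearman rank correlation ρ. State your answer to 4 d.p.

ρ = 1 − 6Σd² / [n(n²−1)] = 1 − 6×84 / (8×63)
  = 1 − 504/504 = 1 − 1.00000 ≈ 0.0000

0.0000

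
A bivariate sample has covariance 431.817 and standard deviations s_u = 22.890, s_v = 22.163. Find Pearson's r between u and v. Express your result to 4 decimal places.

0.8512

r = Cov(u,v) / (s_u · s_v) = 431.817 / (22.890 × 22.163)
  = 431.817 / 507.3111 ≈ 0.8512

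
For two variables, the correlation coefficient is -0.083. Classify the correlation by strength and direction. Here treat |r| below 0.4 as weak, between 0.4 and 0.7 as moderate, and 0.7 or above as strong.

weak negative

r = -0.083 < 0 so the relationship is negative.
|r| = 0.083, which falls in the weak range.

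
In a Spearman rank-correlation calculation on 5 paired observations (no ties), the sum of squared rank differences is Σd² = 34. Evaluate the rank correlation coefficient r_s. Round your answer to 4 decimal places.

-0.7000

ρ = 1 − 6Σd² / [n(n²−1)] = 1 − 6×34 / (5×24)
  = 1 − 204/120 = 1 − 1.70000 ≈ -0.7000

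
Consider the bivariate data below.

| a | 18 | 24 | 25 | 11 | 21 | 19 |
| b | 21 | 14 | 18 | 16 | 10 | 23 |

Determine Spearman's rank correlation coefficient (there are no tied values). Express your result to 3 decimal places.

-0.257

Rank a: 2, 5, 6, 1, 4, 3
Rank b: 5, 2, 4, 3, 1, 6
d = rank(a) − rank(b): -3, 3, 2, -2, 3, -3; Σd² = 44
ρ = 1 − 6Σd² / [n(n²−1)] = 1 − 6×44 / (6×35) = 1 − 264/210 ≈ -0.257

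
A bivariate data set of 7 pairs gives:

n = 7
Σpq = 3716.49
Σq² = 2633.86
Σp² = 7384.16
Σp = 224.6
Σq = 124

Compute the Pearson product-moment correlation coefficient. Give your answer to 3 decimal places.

-0.940

r = (nΣpq − ΣpΣq) / √[(nΣp² − (Σp)²)(nΣq² − (Σq)²)]
Numerator: 7×3716.49 − 224.6×124 = -1834.97
Denominator: √[(51689.12 − 50445.16)(18437.02 − 15376)] = √[1243.96 × 3061.02] = 1951.3550
r = -1834.97 / 1951.3550 ≈ -0.940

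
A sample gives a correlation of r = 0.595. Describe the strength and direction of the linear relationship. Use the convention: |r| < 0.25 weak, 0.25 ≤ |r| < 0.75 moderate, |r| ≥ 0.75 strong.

r = 0.595 > 0 so the relationship is positive.
|r| = 0.595, which falls in the moderate range.

moderate positive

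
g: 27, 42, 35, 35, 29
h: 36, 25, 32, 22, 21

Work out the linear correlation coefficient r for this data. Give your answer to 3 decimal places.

n = 5, Σg = 168, Σh = 136, Σg² = 5784, Σh² = 3870, Σgh = 4521
nΣgh − ΣgΣh = 22605 − 22848 = -243
nΣg² − (Σg)² = 28920 − 28224 = 696; nΣh² − (Σh)² = 19350 − 18496 = 854
r = -243 / √(696 × 854) = -243 / 770.9630 ≈ -0.315

-0.315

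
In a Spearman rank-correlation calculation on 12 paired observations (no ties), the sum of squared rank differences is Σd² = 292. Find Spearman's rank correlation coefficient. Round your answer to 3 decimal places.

ρ = 1 − 6Σd² / [n(n²−1)] = 1 − 6×292 / (12×143)
  = 1 − 1752/1716 = 1 − 1.0210 ≈ -0.021

-0.021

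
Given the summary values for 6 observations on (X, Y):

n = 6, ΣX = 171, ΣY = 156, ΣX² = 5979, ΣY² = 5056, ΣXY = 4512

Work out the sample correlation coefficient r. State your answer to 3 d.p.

r = (nΣXY − ΣXΣY) / √[(nΣX² − (ΣX)²)(nΣY² − (ΣY)²)]
Numerator: 6×4512 − 171×156 = 396
Denominator: √[(35874 − 29241)(30336 − 24336)] = √[6633 × 6000] = 6308.5656
r = 396 / 6308.5656 ≈ 0.063

0.063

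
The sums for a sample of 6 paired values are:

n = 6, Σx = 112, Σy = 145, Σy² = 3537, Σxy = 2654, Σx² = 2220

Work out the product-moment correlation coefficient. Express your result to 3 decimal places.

-0.808

r = (nΣxy − ΣxΣy) / √[(nΣx² − (Σx)²)(nΣy² − (Σy)²)]
Numerator: 6×2654 − 112×145 = -316
Denominator: √[(13320 − 12544)(21222 − 21025)] = √[776 × 197] = 390.9885
r = -316 / 390.9885 ≈ -0.808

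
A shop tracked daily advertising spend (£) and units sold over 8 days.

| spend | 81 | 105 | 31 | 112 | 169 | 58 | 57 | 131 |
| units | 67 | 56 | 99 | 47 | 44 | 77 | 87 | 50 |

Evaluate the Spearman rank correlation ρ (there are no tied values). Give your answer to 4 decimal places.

-0.9762

Rank spend: 4, 5, 1, 6, 8, 3, 2, 7
Rank units: 5, 4, 8, 2, 1, 6, 7, 3
d = rank(spend) − rank(units): -1, 1, -7, 4, 7, -3, -5, 4; Σd² = 166
ρ = 1 − 6Σd² / [n(n²−1)] = 1 − 6×166 / (8×63) = 1 − 996/504 ≈ -0.9762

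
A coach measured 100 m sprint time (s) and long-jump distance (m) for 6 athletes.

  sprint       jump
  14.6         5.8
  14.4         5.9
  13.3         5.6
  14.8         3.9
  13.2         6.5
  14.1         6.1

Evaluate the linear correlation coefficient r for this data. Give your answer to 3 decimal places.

n = 6, Σx = 84.4, Σy = 33.8, Σx² = 1189.5, Σy² = 194.48, Σxy = 473.65
nΣxy − ΣxΣy = 2841.9 − 2852.72 = -10.82
nΣx² − (Σx)² = 7137 − 7123.36 = 13.64; nΣy² − (Σy)² = 1166.88 − 1142.44 = 24.44
r = -10.82 / √(13.64 × 24.44) = -10.82 / 18.2582 ≈ -0.593

-0.593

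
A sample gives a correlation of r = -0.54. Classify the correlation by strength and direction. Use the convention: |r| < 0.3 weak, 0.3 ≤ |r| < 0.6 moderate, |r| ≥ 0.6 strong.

r = -0.54 < 0 so the relationship is negative.
|r| = 0.54, which falls in the moderate range.

moderate negative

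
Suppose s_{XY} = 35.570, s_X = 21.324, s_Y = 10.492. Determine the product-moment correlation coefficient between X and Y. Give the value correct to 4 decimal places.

r = Cov(X,Y) / (s_X · s_Y) = 35.570 / (21.324 × 10.492)
  = 35.570 / 223.7314 ≈ 0.1590

0.1590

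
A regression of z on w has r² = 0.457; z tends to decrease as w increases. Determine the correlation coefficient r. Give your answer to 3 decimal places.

|r| = √0.457 = 0.676
The association is negative, so r = −0.676.

-0.676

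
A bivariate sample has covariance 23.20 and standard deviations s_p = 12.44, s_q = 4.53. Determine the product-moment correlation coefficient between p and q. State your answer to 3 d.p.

r = Cov(p,q) / (s_p · s_q) = 23.20 / (12.44 × 4.53)
  = 23.20 / 56.3532 ≈ 0.412

0.412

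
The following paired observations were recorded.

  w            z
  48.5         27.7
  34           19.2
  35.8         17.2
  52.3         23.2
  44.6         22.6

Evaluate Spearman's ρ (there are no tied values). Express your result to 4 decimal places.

0.8000

Rank w: 4, 1, 2, 5, 3
Rank z: 5, 2, 1, 4, 3
d = rank(w) − rank(z): -1, -1, 1, 1, 0; Σd² = 4
ρ = 1 − 6Σd² / [n(n²−1)] = 1 − 6×4 / (5×24) = 1 − 24/120 ≈ 0.8000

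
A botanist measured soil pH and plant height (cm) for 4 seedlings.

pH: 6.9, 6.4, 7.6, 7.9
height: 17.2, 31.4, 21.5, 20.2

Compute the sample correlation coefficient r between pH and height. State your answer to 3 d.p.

n = 4, Σx = 28.8, Σy = 90.3, Σx² = 208.74, Σy² = 2152.09, Σxy = 642.62
nΣxy − ΣxΣy = 2570.48 − 2600.64 = -30.16
nΣx² − (Σx)² = 834.96 − 829.44 = 5.52; nΣy² − (Σy)² = 8608.36 − 8154.09 = 454.27
r = -30.16 / √(5.52 × 454.27) = -30.16 / 50.0756 ≈ -0.602

-0.602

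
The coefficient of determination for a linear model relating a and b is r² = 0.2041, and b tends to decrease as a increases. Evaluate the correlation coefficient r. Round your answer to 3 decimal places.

-0.452

|r| = √0.2041 = 0.452
The association is negative, so r = −0.452.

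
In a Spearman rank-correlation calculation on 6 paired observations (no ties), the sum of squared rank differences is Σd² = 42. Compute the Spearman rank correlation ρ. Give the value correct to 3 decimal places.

-0.200

ρ = 1 − 6Σd² / [n(n²−1)] = 1 − 6×42 / (6×35)
  = 1 − 252/210 = 1 − 1.2000 ≈ -0.200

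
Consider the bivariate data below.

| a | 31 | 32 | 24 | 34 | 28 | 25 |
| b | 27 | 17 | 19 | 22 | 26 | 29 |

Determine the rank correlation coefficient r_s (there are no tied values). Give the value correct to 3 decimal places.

-0.257

Rank a: 4, 5, 1, 6, 3, 2
Rank b: 5, 1, 2, 3, 4, 6
d = rank(a) − rank(b): -1, 4, -1, 3, -1, -4; Σd² = 44
ρ = 1 − 6Σd² / [n(n²−1)] = 1 − 6×44 / (6×35) = 1 − 264/210 ≈ -0.257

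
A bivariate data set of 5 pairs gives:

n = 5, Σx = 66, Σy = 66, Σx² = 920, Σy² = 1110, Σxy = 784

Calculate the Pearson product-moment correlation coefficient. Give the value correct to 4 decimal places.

r = (nΣxy − ΣxΣy) / √[(nΣx² − (Σx)²)(nΣy² − (Σy)²)]
Numerator: 5×784 − 66×66 = -436
Denominator: √[(4600 − 4356)(5550 − 4356)] = √[244 × 1194] = 539.7555
r = -436 / 539.7555 ≈ -0.8078

-0.8078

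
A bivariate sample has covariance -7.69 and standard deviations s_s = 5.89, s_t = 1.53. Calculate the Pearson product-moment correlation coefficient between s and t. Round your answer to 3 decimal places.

-0.853

r = Cov(s,t) / (s_s · s_t) = -7.69 / (5.89 × 1.53)
  = -7.69 / 9.0117 ≈ -0.853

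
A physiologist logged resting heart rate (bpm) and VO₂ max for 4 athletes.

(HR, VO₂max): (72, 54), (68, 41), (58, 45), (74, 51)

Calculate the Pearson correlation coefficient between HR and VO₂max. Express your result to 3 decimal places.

n = 4, Σx = 272, Σy = 191, Σx² = 18648, Σy² = 9223, Σxy = 13060
nΣxy − ΣxΣy = 52240 − 51952 = 288
nΣx² − (Σx)² = 74592 − 73984 = 608; nΣy² − (Σy)² = 36892 − 36481 = 411
r = 288 / √(608 × 411) = 288 / 499.8880 ≈ 0.576

0.576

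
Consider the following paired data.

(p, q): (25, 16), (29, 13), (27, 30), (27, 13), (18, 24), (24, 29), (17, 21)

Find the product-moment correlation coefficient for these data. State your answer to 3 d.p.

-0.302

n = 7, Σp = 167, Σq = 146, Σp² = 4113, Σq² = 3352, Σpq = 3423
nΣpq − ΣpΣq = 23961 − 24382 = -421
nΣp² − (Σp)² = 28791 − 27889 = 902; nΣq² − (Σq)² = 23464 − 21316 = 2148
r = -421 / √(902 × 2148) = -421 / 1391.9397 ≈ -0.302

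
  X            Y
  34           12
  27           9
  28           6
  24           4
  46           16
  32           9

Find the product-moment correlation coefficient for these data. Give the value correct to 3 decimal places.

0.937

n = 6, ΣX = 191, ΣY = 56, ΣX² = 6385, ΣY² = 614, ΣXY = 1939
nΣXY − ΣXΣY = 11634 − 10696 = 938
nΣX² − (ΣX)² = 38310 − 36481 = 1829; nΣY² − (ΣY)² = 3684 − 3136 = 548
r = 938 / √(1829 × 548) = 938 / 1001.1453 ≈ 0.937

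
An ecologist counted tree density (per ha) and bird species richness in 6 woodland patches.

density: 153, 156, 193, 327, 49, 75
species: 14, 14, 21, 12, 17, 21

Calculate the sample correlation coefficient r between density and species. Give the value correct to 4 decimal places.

-0.5363

n = 6, Σx = 953, Σy = 99, Σx² = 199949, Σy² = 1707, Σxy = 14711
nΣxy − ΣxΣy = 88266 − 94347 = -6081
nΣx² − (Σx)² = 1199694 − 908209 = 291485; nΣy² − (Σy)² = 10242 − 9801 = 441
r = -6081 / √(291485 × 441) = -6081 / 11337.7637 ≈ -0.5363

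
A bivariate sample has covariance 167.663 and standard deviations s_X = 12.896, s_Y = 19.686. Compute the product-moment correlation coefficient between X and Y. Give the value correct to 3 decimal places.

r = Cov(X,Y) / (s_X · s_Y) = 167.663 / (12.896 × 19.686)
  = 167.663 / 253.8707 ≈ 0.660

0.660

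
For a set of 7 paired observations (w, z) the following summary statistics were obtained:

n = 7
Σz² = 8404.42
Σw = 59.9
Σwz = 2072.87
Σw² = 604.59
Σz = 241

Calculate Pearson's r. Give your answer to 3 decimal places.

r = (nΣwz − ΣwΣz) / √[(nΣw² − (Σw)²)(nΣz² − (Σz)²)]
Numerator: 7×2072.87 − 59.9×241 = 74.19
Denominator: √[(4232.13 − 3588.01)(58830.94 − 58081)] = √[644.12 × 749.94] = 695.0190
r = 74.19 / 695.0190 ≈ 0.107

0.107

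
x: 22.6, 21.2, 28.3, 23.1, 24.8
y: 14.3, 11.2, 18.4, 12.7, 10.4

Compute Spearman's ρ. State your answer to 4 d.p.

0.3000

Rank x: 2, 1, 5, 3, 4
Rank y: 4, 2, 5, 3, 1
d = rank(x) − rank(y): -2, -1, 0, 0, 3; Σd² = 14
ρ = 1 − 6Σd² / [n(n²−1)] = 1 − 6×14 / (5×24) = 1 − 84/120 ≈ 0.3000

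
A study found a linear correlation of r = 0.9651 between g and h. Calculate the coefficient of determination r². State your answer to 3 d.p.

0.931

r² = (0.9651)² = 0.931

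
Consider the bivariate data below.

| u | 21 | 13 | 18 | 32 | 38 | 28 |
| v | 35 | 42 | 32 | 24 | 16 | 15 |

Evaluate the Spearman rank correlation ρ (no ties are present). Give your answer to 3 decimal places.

-0.771

Rank u: 3, 1, 2, 5, 6, 4
Rank v: 5, 6, 4, 3, 2, 1
d = rank(u) − rank(v): -2, -5, -2, 2, 4, 3; Σd² = 62
ρ = 1 − 6Σd² / [n(n²−1)] = 1 − 6×62 / (6×35) = 1 − 372/210 ≈ -0.771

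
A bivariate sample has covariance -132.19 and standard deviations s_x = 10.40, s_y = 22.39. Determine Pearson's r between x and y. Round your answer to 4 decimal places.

-0.5677

r = Cov(x,y) / (s_x · s_y) = -132.19 / (10.40 × 22.39)
  = -132.19 / 232.8560 ≈ -0.5677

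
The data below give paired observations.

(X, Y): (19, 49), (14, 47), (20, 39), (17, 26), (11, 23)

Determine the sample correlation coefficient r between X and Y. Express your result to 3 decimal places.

n = 5, ΣX = 81, ΣY = 184, ΣX² = 1367, ΣY² = 7336, ΣXY = 3064
nΣXY − ΣXΣY = 15320 − 14904 = 416
nΣX² − (ΣX)² = 6835 − 6561 = 274; nΣY² − (ΣY)² = 36680 − 33856 = 2824
r = 416 / √(274 × 2824) = 416 / 879.6454 ≈ 0.473

0.473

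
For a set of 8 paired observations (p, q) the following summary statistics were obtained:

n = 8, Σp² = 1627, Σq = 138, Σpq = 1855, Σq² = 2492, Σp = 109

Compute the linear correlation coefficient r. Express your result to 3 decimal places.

r = (nΣpq − ΣpΣq) / √[(nΣp² − (Σp)²)(nΣq² − (Σq)²)]
Numerator: 8×1855 − 109×138 = -202
Denominator: √[(13016 − 11881)(19936 − 19044)] = √[1135 × 892] = 1006.1908
r = -202 / 1006.1908 ≈ -0.201

-0.201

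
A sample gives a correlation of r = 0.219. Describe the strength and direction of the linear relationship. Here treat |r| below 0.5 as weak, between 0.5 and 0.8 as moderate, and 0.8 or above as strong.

weak positive

r = 0.219 > 0 so the relationship is positive.
|r| = 0.219, which falls in the weak range.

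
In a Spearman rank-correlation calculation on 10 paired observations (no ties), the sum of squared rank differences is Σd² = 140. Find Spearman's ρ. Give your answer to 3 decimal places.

0.152

ρ = 1 − 6Σd² / [n(n²−1)] = 1 − 6×140 / (10×99)
  = 1 − 840/990 = 1 − 0.8485 ≈ 0.152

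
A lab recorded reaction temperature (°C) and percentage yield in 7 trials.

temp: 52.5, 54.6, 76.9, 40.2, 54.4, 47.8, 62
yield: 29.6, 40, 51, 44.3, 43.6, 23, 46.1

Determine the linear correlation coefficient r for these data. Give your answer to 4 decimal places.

0.5350

n = 7, Σx = 388.4, Σy = 277.6, Σx² = 22355.26, Σy² = 11594.82, Σxy = 15770.2
nΣxy − ΣxΣy = 110391.4 − 107819.84 = 2571.56
nΣx² − (Σx)² = 156486.82 − 150854.56 = 5632.26; nΣy² − (Σy)² = 81163.74 − 77061.76 = 4101.98
r = 2571.56 / √(5632.26 × 4101.98) = 2571.56 / 4806.6015 ≈ 0.5350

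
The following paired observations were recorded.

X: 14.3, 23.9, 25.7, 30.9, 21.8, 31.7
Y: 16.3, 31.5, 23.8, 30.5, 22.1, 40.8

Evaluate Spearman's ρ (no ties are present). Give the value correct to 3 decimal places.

0.829

Rank X: 1, 3, 4, 5, 2, 6
Rank Y: 1, 5, 3, 4, 2, 6
d = rank(X) − rank(Y): 0, -2, 1, 1, 0, 0; Σd² = 6
ρ = 1 − 6Σd² / [n(n²−1)] = 1 − 6×6 / (6×35) = 1 − 36/210 ≈ 0.829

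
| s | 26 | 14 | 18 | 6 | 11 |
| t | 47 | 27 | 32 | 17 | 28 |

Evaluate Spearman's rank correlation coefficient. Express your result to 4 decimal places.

Rank s: 5, 3, 4, 1, 2
Rank t: 5, 2, 4, 1, 3
d = rank(s) − rank(t): 0, 1, 0, 0, -1; Σd² = 2
ρ = 1 − 6Σd² / [n(n²−1)] = 1 − 6×2 / (5×24) = 1 − 12/120 ≈ 0.9000

0.9000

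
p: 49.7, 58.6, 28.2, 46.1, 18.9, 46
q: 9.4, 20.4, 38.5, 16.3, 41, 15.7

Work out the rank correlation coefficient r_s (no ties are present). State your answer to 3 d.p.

-0.600

Rank p: 5, 6, 2, 4, 1, 3
Rank q: 1, 4, 5, 3, 6, 2
d = rank(p) − rank(q): 4, 2, -3, 1, -5, 1; Σd² = 56
ρ = 1 − 6Σd² / [n(n²−1)] = 1 − 6×56 / (6×35) = 1 − 336/210 ≈ -0.600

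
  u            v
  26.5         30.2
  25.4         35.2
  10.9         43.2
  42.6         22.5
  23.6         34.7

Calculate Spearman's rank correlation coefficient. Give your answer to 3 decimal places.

Rank u: 4, 3, 1, 5, 2
Rank v: 2, 4, 5, 1, 3
d = rank(u) − rank(v): 2, -1, -4, 4, -1; Σd² = 38
ρ = 1 − 6Σd² / [n(n²−1)] = 1 − 6×38 / (5×24) = 1 − 228/120 ≈ -0.900

-0.900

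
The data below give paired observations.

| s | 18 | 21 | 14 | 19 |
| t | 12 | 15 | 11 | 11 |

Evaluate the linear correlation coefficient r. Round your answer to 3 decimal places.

0.718

n = 4, Σs = 72, Σt = 49, Σs² = 1322, Σt² = 611, Σst = 894
nΣst − ΣsΣt = 3576 − 3528 = 48
nΣs² − (Σs)² = 5288 − 5184 = 104; nΣt² − (Σt)² = 2444 − 2401 = 43
r = 48 / √(104 × 43) = 48 / 66.8730 ≈ 0.718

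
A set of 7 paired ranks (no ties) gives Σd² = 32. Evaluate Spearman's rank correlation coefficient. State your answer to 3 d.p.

ρ = 1 − 6Σd² / [n(n²−1)] = 1 − 6×32 / (7×48)
  = 1 − 192/336 = 1 − 0.5714 ≈ 0.429

0.429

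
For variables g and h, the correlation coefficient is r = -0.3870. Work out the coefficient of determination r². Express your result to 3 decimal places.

r² = (-0.3870)² = 0.150

0.150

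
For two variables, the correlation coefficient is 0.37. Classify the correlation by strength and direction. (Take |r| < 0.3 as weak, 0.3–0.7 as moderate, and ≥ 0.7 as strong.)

moderate positive

r = 0.37 > 0 so the relationship is positive.
|r| = 0.37, which falls in the moderate range.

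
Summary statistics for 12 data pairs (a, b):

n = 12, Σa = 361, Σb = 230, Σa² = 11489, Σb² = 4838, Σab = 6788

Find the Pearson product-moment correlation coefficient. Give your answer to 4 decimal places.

r = (nΣab − ΣaΣb) / √[(nΣa² − (Σa)²)(nΣb² − (Σb)²)]
Numerator: 12×6788 − 361×230 = -1574
Denominator: √[(137868 − 130321)(58056 − 52900)] = √[7547 × 5156] = 6237.9750
r = -1574 / 6237.9750 ≈ -0.2523

-0.2523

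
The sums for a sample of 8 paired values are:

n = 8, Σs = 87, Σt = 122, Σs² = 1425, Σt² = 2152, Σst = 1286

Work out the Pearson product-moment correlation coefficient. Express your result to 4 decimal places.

r = (nΣst − ΣsΣt) / √[(nΣs² − (Σs)²)(nΣt² − (Σt)²)]
Numerator: 8×1286 − 87×122 = -326
Denominator: √[(11400 − 7569)(17216 − 14884)] = √[3831 × 2332] = 2988.9617
r = -326 / 2988.9617 ≈ -0.1091

-0.1091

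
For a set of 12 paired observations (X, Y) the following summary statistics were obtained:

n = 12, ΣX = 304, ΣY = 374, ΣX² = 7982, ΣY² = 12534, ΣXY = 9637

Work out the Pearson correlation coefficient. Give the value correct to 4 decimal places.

r = (nΣXY − ΣXΣY) / √[(nΣX² − (ΣX)²)(nΣY² − (ΣY)²)]
Numerator: 12×9637 − 304×374 = 1948
Denominator: √[(95784 − 92416)(150408 − 139876)] = √[3368 × 10532] = 5955.8187
r = 1948 / 5955.8187 ≈ 0.3271

0.3271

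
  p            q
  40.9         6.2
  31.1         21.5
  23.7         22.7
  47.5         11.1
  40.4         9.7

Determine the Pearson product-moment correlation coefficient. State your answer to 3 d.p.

-0.850

n = 5, Σp = 183.6, Σq = 71.2, Σp² = 7090.12, Σq² = 1233.28, Σpq = 2379.35
nΣpq − ΣpΣq = 11896.75 − 13072.32 = -1175.57
nΣp² − (Σp)² = 35450.6 − 33708.96 = 1741.64; nΣq² − (Σq)² = 6166.4 − 5069.44 = 1096.96
r = -1175.57 / √(1741.64 × 1096.96) = -1175.57 / 1382.2118 ≈ -0.850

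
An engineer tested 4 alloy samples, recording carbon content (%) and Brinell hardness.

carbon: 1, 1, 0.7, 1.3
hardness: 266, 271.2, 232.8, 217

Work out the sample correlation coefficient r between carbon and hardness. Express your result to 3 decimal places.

n = 4, Σx = 4, Σy = 987, Σx² = 4.18, Σy² = 245590.28, Σxy = 982.26
nΣxy − ΣxΣy = 3929.04 − 3948 = -18.96
nΣx² − (Σx)² = 16.72 − 16 = 0.72; nΣy² − (Σy)² = 982361.12 − 974169 = 8192.12
r = -18.96 / √(0.72 × 8192.12) = -18.96 / 76.8006 ≈ -0.247

-0.247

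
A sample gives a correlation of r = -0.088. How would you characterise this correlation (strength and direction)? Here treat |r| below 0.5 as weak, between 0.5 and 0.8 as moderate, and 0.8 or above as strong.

weak negative

r = -0.088 < 0 so the relationship is negative.
|r| = 0.088, which falls in the weak range.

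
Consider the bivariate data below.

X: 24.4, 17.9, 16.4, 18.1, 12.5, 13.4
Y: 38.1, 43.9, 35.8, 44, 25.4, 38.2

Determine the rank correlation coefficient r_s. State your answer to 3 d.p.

0.543

Rank X: 6, 4, 3, 5, 1, 2
Rank Y: 3, 5, 2, 6, 1, 4
d = rank(X) − rank(Y): 3, -1, 1, -1, 0, -2; Σd² = 16
ρ = 1 − 6Σd² / [n(n²−1)] = 1 − 6×16 / (6×35) = 1 − 96/210 ≈ 0.543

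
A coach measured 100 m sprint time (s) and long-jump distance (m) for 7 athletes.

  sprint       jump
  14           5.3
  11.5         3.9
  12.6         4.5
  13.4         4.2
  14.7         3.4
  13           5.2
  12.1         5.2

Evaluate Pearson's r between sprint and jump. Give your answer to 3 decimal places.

-0.190

n = 7, Σx = 91.3, Σy = 31.7, Σx² = 1198.07, Σy² = 146.83, Σxy = 412.53
nΣxy − ΣxΣy = 2887.71 − 2894.21 = -6.5
nΣx² − (Σx)² = 8386.49 − 8335.69 = 50.8; nΣy² − (Σy)² = 1027.81 − 1004.89 = 22.92
r = -6.5 / √(50.8 × 22.92) = -6.5 / 34.1224 ≈ -0.190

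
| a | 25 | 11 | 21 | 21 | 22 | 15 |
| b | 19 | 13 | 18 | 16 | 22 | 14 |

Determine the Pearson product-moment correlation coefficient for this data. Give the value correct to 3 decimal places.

0.823

n = 6, Σa = 115, Σb = 102, Σa² = 2337, Σb² = 1790, Σab = 2026
nΣab − ΣaΣb = 12156 − 11730 = 426
nΣa² − (Σa)² = 14022 − 13225 = 797; nΣb² − (Σb)² = 10740 − 10404 = 336
r = 426 / √(797 × 336) = 426 / 517.4862 ≈ 0.823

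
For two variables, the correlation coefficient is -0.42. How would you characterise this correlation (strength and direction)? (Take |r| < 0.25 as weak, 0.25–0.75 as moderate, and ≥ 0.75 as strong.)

r = -0.42 < 0 so the relationship is negative.
|r| = 0.42, which falls in the moderate range.

moderate negative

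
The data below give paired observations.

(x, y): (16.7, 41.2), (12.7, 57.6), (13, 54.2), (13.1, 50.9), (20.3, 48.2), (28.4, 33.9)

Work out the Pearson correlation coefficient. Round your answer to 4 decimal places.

n = 6, Σx = 104.2, Σy = 286, Σx² = 1999.44, Σy² = 14016.1, Σxy = 4732.17
nΣxy − ΣxΣy = 28393.02 − 29801.2 = -1408.18
nΣx² − (Σx)² = 11996.64 − 10857.64 = 1139; nΣy² − (Σy)² = 84096.6 − 81796 = 2300.6
r = -1408.18 / √(1139 × 2300.6) = -1408.18 / 1618.7598 ≈ -0.8699

-0.8699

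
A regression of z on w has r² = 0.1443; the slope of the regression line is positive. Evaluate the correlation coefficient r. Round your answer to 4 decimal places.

|r| = √0.1443 = 0.3799
The association is positive, so r = 0.3799.

0.3799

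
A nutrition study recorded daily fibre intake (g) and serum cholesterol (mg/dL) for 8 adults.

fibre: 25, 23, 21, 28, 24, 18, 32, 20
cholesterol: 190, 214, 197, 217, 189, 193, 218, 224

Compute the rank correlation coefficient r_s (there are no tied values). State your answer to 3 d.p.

Rank fibre: 6, 4, 3, 7, 5, 1, 8, 2
Rank cholesterol: 2, 5, 4, 6, 1, 3, 7, 8
d = rank(fibre) − rank(cholesterol): 4, -1, -1, 1, 4, -2, 1, -6; Σd² = 76
ρ = 1 − 6Σd² / [n(n²−1)] = 1 − 6×76 / (8×63) = 1 − 456/504 ≈ 0.095

0.095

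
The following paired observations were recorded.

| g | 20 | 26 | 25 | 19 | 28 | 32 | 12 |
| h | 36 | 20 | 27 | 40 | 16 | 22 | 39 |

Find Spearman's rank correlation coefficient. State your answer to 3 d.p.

-0.857

Rank g: 3, 5, 4, 2, 6, 7, 1
Rank h: 5, 2, 4, 7, 1, 3, 6
d = rank(g) − rank(h): -2, 3, 0, -5, 5, 4, -5; Σd² = 104
ρ = 1 − 6Σd² / [n(n²−1)] = 1 − 6×104 / (7×48) = 1 − 624/336 ≈ -0.857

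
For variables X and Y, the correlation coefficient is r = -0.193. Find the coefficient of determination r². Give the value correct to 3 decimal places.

r² = (-0.193)² = 0.037

0.037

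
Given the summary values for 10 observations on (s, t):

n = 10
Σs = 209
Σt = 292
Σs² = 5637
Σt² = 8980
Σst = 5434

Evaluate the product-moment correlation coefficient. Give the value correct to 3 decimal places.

r = (nΣst − ΣsΣt) / √[(nΣs² − (Σs)²)(nΣt² − (Σt)²)]
Numerator: 10×5434 − 209×292 = -6688
Denominator: √[(56370 − 43681)(89800 − 85264)] = √[12689 × 4536] = 7586.6530
r = -6688 / 7586.6530 ≈ -0.882

-0.882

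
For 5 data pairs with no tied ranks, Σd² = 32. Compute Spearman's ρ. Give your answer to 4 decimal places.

ρ = 1 − 6Σd² / [n(n²−1)] = 1 − 6×32 / (5×24)
  = 1 − 192/120 = 1 − 1.60000 ≈ -0.6000

-0.6000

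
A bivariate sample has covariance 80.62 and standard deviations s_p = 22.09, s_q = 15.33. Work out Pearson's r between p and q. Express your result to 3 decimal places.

0.238

r = Cov(p,q) / (s_p · s_q) = 80.62 / (22.09 × 15.33)
  = 80.62 / 338.6397 ≈ 0.238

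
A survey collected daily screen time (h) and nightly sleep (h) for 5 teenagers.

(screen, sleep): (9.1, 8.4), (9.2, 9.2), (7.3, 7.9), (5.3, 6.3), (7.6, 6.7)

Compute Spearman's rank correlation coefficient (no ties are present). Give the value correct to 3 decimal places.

Rank screen: 4, 5, 2, 1, 3
Rank sleep: 4, 5, 3, 1, 2
d = rank(screen) − rank(sleep): 0, 0, -1, 0, 1; Σd² = 2
ρ = 1 − 6Σd² / [n(n²−1)] = 1 − 6×2 / (5×24) = 1 − 12/120 ≈ 0.900

0.900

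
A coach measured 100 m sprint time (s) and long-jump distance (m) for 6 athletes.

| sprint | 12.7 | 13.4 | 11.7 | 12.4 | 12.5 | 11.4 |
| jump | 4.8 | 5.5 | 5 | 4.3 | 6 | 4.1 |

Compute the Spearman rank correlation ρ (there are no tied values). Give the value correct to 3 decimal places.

Rank sprint: 5, 6, 2, 3, 4, 1
Rank jump: 3, 5, 4, 2, 6, 1
d = rank(sprint) − rank(jump): 2, 1, -2, 1, -2, 0; Σd² = 14
ρ = 1 − 6Σd² / [n(n²−1)] = 1 − 6×14 / (6×35) = 1 − 84/210 ≈ 0.600

0.600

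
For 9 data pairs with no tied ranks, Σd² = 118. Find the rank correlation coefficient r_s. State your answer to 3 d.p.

ρ = 1 − 6Σd² / [n(n²−1)] = 1 − 6×118 / (9×80)
  = 1 − 708/720 = 1 − 0.9833 ≈ 0.017

0.017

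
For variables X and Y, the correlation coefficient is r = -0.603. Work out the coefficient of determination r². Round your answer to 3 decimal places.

r² = (-0.603)² = 0.364

0.364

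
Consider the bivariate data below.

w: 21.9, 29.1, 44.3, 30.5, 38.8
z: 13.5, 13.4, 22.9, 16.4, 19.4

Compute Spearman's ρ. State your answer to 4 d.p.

Rank w: 1, 2, 5, 3, 4
Rank z: 2, 1, 5, 3, 4
d = rank(w) − rank(z): -1, 1, 0, 0, 0; Σd² = 2
ρ = 1 − 6Σd² / [n(n²−1)] = 1 − 6×2 / (5×24) = 1 − 12/120 ≈ 0.9000

0.9000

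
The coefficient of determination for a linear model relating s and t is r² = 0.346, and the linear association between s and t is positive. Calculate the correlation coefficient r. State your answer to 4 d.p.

0.5882

|r| = √0.346 = 0.5882
The association is positive, so r = 0.5882.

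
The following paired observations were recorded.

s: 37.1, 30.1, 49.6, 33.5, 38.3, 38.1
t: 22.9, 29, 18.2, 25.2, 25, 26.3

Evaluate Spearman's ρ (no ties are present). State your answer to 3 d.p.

Rank s: 3, 1, 6, 2, 5, 4
Rank t: 2, 6, 1, 4, 3, 5
d = rank(s) − rank(t): 1, -5, 5, -2, 2, -1; Σd² = 60
ρ = 1 − 6Σd² / [n(n²−1)] = 1 − 6×60 / (6×35) = 1 − 360/210 ≈ -0.714

-0.714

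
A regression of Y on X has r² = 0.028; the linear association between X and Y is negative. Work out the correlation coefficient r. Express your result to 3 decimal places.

-0.167

|r| = √0.028 = 0.167
The association is negative, so r = −0.167.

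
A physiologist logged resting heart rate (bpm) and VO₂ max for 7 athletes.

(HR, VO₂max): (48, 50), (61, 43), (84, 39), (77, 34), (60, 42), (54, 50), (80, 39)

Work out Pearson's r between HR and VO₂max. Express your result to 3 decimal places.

n = 7, Σx = 464, Σy = 297, Σx² = 31926, Σy² = 12811, Σxy = 19257
nΣxy − ΣxΣy = 134799 − 137808 = -3009
nΣx² − (Σx)² = 223482 − 215296 = 8186; nΣy² − (Σy)² = 89677 − 88209 = 1468
r = -3009 / √(8186 × 1468) = -3009 / 3466.5614 ≈ -0.868

-0.868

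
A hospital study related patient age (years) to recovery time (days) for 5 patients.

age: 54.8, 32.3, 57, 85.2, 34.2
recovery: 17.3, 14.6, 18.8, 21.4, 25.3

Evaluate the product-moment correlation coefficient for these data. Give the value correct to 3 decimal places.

0.134

n = 5, Σx = 263.5, Σy = 97.4, Σx² = 15724.01, Σy² = 1963.94, Σxy = 5179.76
nΣxy − ΣxΣy = 25898.8 − 25664.9 = 233.9
nΣx² − (Σx)² = 78620.05 − 69432.25 = 9187.8; nΣy² − (Σy)² = 9819.7 − 9486.76 = 332.94
r = 233.9 / √(9187.8 × 332.94) = 233.9 / 1748.9957 ≈ 0.134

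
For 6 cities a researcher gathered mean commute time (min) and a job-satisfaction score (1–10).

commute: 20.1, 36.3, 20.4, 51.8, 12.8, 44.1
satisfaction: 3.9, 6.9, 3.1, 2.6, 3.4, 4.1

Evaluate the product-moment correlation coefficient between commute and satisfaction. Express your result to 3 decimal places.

n = 6, Σx = 185.5, Σy = 24, Σx² = 6929.75, Σy² = 107.56, Σxy = 751.11
nΣxy − ΣxΣy = 4506.66 − 4452 = 54.66
nΣx² − (Σx)² = 41578.5 − 34410.25 = 7168.25; nΣy² − (Σy)² = 645.36 − 576 = 69.36
r = 54.66 / √(7168.25 × 69.36) = 54.66 / 705.1169 ≈ 0.078

0.078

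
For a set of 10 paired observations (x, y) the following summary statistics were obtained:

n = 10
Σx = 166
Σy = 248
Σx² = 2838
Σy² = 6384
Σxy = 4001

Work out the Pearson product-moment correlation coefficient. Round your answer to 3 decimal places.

r = (nΣxy − ΣxΣy) / √[(nΣx² − (Σx)²)(nΣy² − (Σy)²)]
Numerator: 10×4001 − 166×248 = -1158
Denominator: √[(28380 − 27556)(63840 − 61504)] = √[824 × 2336] = 1387.3947
r = -1158 / 1387.3947 ≈ -0.835

-0.835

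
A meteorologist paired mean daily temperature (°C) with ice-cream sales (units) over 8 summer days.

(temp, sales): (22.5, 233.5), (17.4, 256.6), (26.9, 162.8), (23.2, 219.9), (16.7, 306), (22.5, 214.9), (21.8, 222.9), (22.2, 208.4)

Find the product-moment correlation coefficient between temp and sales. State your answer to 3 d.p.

-0.939

n = 8, Σx = 173.2, Σy = 1825, Σx² = 3824.08, Σy² = 428158.64, Σxy = 38630.74
nΣxy − ΣxΣy = 309045.92 − 316090 = -7044.08
nΣx² − (Σx)² = 30592.64 − 29998.24 = 594.4; nΣy² − (Σy)² = 3425269.12 − 3330625 = 94644.12
r = -7044.08 / √(594.4 × 94644.12) = -7044.08 / 7500.4310 ≈ -0.939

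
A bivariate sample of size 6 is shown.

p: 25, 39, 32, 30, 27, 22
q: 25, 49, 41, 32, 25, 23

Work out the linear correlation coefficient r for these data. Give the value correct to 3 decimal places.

n = 6, Σp = 175, Σq = 195, Σp² = 5283, Σq² = 6885, Σpq = 5989
nΣpq − ΣpΣq = 35934 − 34125 = 1809
nΣp² − (Σp)² = 31698 − 30625 = 1073; nΣq² − (Σq)² = 41310 − 38025 = 3285
r = 1809 / √(1073 × 3285) = 1809 / 1877.4464 ≈ 0.964

0.964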